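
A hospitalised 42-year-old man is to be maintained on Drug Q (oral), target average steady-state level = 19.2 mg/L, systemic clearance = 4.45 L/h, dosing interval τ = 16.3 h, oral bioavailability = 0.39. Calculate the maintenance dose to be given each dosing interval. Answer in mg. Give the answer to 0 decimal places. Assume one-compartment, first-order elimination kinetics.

At steady state, F × (Dose/τ) = Css × CL.
Dose = Css × CL × τ / F = 19.2 × 4.450 × 16.3 / 0.39 = 3571 mg

3571 mg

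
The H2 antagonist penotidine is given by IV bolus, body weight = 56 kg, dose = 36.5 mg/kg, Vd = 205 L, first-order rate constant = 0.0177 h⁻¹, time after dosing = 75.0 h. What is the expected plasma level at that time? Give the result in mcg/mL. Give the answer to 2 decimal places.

2.64 mcg/mL

Total dose = 36.5 × 56 = 2044 mg
C₀ = Dose / Vd = 2044 / 205 = 9.971 mg/L
C = C₀ · e^(−k·t) = 9.971 × e^(−0.01770 × 75.0)
  = 9.971 × 0.2651 = 2.643 mg/L
(2.643 mg/L = 2.643 mcg/mL)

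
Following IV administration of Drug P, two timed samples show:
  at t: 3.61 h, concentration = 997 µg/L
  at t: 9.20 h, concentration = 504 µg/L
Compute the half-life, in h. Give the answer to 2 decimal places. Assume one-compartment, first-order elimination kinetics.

5.68 h

k = ln(C₁/C₂) / (t₂ − t₁) = ln(997/504) / (9.20 − 3.61)
  = 0.6822 / 5.590 = 0.1220 h⁻¹
t½ = ln2 / k = 0.693147 / 0.1220 = 5.682 h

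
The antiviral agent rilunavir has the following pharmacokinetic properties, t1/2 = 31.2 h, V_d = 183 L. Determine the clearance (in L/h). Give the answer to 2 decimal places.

4.07 L/h

k = ln2 / t½ = 0.693147 / 31.2 = 0.02222 h⁻¹
CL = k × Vd = 0.02222 × 183 = 4.066 L/h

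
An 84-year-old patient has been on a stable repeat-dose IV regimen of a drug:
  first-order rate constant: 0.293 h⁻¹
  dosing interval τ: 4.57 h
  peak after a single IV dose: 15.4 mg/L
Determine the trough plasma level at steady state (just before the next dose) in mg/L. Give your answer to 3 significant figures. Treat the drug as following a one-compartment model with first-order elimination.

e^(−kτ) = e^(−0.2930 × 4.57) = 0.2621
Accumulation ratio R = 1 / (1 − e^(−kτ)) = 1 / (1 − 0.2621) = 1.355
Steady-state trough = C₀ × R × e^(−kτ) = 15.4 × 1.355 × 0.2621 = 5.469 mg/L

5.47 mg/L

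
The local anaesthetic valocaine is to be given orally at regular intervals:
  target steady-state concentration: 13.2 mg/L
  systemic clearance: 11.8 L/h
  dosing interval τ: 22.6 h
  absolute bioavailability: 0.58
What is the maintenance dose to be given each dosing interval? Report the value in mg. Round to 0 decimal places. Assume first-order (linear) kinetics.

6069 mg

At steady state, F × (Dose/τ) = Css × CL.
Dose = Css × CL × τ / F = 13.2 × 11.80 × 22.6 / 0.58 = 6069 mg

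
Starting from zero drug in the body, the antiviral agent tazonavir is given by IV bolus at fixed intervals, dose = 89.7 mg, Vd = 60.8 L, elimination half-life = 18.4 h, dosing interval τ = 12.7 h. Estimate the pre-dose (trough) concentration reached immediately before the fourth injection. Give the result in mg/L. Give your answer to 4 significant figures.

1.832 mg/L

C₀ per dose = Dose / Vd = 89.7 / 60.8 = 1.475 mg/L
k = ln2 / t½ = 0.693147 / 18.4 = 0.03767 h⁻¹
Fraction remaining after one interval: r = e^(−kτ) = e^(−0.03767 × 12.7) = 0.6198
Before dose 4, 3 doses have been given (aged 1τ, 2τ, 3τ).
C_trough = C₀ × (r + r² + … + r^3) = C₀ × r(1−r^3)/(1−r)
        = 1.475 × 0.6198 × (1 − 0.2381) / (1 − 0.6198) = 1.832 mg/L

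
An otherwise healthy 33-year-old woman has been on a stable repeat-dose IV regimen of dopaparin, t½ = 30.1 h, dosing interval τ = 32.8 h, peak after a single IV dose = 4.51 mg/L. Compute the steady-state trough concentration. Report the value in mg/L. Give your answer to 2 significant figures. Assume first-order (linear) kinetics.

k = ln2 / t½ = 0.693147 / 30.1 = 0.02303 h⁻¹
e^(−kτ) = e^(−0.02303 × 32.8) = 0.4698
Accumulation ratio R = 1 / (1 − e^(−kτ)) = 1 / (1 − 0.4698) = 1.886
Steady-state trough = C₀ × R × e^(−kτ) = 4.51 × 1.886 × 0.4698 = 3.996 mg/L

4.0 mg/L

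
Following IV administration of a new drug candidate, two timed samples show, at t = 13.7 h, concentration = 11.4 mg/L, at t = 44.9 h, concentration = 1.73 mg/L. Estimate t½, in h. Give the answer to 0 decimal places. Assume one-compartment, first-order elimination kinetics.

11 h

k = ln(C₁/C₂) / (t₂ − t₁) = ln(11.4/1.73) / (44.9 − 13.7)
  = 1.885 / 31.20 = 0.06042 h⁻¹
t½ = ln2 / k = 0.693147 / 0.06042 = 11.47 h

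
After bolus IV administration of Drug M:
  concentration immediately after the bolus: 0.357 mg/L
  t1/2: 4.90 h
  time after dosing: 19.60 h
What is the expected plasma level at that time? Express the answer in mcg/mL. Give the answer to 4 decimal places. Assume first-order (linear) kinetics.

0.0223 mcg/mL

k = ln2 / t½ = 0.693147 / 4.90 = 0.1415 h⁻¹
t / t½ = 19.60 / 4.90 = 4 half-lives
C = C₀ × (1/2)^4 = 0.3570 × 0.06250 = 0.02231 mg/L
(0.02231 mg/L = 0.02231 mcg/mL)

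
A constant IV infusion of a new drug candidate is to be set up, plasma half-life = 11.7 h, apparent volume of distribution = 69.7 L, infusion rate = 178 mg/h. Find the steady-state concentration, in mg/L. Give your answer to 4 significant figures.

k = ln2 / t½ = 0.693147 / 11.7 = 0.05924 h⁻¹
CL = k × Vd = 0.05924 × 69.7 = 4.129 L/h
At steady state Css = R₀ / CL = 178 / 4.129 = 43.11 mg/L

43.11 mg/L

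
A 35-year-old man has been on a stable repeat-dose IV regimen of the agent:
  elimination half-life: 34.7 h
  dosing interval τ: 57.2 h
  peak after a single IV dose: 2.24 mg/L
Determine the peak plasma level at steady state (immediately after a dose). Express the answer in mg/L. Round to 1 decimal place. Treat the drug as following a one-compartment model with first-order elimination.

3.3 mg/L

k = ln2 / t½ = 0.693147 / 34.7 = 0.01998 h⁻¹
e^(−kτ) = e^(−0.01998 × 57.2) = 0.3189
Accumulation ratio R = 1 / (1 − e^(−kτ)) = 1 / (1 − 0.3189) = 1.468
Steady-state peak = C₀ × R = 2.24 × 1.468 = 3.288 mg/L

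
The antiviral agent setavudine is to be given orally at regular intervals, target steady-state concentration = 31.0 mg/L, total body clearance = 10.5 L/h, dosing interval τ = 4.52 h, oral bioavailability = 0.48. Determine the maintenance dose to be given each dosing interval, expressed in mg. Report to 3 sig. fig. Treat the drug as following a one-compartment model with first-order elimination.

3070 mg

At steady state, F × (Dose/τ) = Css × CL.
Dose = Css × CL × τ / F = 31.0 × 10.50 × 4.52 / 0.48 = 3065 mg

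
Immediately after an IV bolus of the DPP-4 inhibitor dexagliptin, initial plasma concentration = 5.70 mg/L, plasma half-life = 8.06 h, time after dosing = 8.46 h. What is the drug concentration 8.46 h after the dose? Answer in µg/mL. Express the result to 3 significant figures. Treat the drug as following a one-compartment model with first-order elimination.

k = ln2 / t½ = 0.693147 / 8.06 = 0.08600 h⁻¹
C = C₀ · e^(−k·t) = 5.700 × e^(−0.08600 × 8.46)
  = 5.700 × 0.4831 = 2.754 mg/L
(2.754 mg/L = 2.754 µg/mL)

2.75 µg/mL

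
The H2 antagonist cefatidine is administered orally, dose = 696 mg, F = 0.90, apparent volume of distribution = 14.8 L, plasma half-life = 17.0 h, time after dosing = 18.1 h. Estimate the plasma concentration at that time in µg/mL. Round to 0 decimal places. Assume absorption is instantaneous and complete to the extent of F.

20 µg/mL

Amount reaching circulation = F × Dose = 0.90 × 696.0 = 626.4 mg
C₀ = F·Dose / Vd = 626.4 / 14.8 = 42.32 mg/L
k = ln2 / t½ = 0.693147 / 17.0 = 0.04077 h⁻¹
C = C₀ · e^(−k·t) = 42.32 × e^(−0.04077 × 18.1)
  = 42.32 × 0.4781 = 20.23 mg/L
(20.23 mg/L = 20.23 µg/mL)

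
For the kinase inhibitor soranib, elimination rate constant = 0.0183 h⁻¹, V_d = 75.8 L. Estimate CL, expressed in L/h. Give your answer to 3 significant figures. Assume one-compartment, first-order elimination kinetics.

1.39 L/h

CL = k × Vd = 0.0183 × 75.8 = 1.387 L/h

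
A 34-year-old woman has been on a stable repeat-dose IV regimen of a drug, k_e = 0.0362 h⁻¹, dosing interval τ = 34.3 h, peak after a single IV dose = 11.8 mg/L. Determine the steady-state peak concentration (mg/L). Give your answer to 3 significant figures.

e^(−kτ) = e^(−0.03620 × 34.3) = 0.2889
Accumulation ratio R = 1 / (1 − e^(−kτ)) = 1 / (1 − 0.2889) = 1.406
Steady-state peak = C₀ × R = 11.8 × 1.406 = 16.59 mg/L

16.6 mg/L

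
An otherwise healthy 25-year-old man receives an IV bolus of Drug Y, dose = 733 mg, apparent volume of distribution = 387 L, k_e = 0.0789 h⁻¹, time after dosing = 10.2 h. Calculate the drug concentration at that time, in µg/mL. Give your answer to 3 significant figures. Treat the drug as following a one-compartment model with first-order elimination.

0.847 µg/mL

C₀ = Dose / Vd = 733.0 / 387 = 1.894 mg/L
C = C₀ · e^(−k·t) = 1.894 × e^(−0.07890 × 10.2)
  = 1.894 × 0.4472 = 0.8470 mg/L
(0.8470 mg/L = 0.8470 µg/mL)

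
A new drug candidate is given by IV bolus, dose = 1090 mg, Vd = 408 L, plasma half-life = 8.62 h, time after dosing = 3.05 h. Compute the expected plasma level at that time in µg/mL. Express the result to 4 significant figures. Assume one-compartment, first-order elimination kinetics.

2.091 µg/mL

C₀ = Dose / Vd = 1090 / 408 = 2.672 mg/L
k = ln2 / t½ = 0.693147 / 8.62 = 0.08041 h⁻¹
C = C₀ · e^(−k·t) = 2.672 × e^(−0.08041 × 3.05)
  = 2.672 × 0.7825 = 2.091 mg/L
(2.091 mg/L = 2.091 µg/mL)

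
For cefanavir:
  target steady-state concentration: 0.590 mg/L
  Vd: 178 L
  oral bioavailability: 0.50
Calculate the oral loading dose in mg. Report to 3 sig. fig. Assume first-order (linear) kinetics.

LD = Css × Vd / F = 0.590 × 178 / 0.50 = 210.0 mg

210 mg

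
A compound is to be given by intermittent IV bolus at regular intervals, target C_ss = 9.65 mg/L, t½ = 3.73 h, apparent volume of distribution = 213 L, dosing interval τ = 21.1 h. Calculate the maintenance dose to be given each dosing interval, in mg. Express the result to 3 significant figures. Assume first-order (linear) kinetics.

8060 mg

k = ln2 / t½ = 0.693147 / 3.73 = 0.1858 h⁻¹
CL = k × Vd = 0.1858 × 213 = 39.58 L/h
At steady state, Dose/τ = Css × CL.
Dose = Css × CL × τ = 9.65 × 39.58 × 21.1 = 8059 mg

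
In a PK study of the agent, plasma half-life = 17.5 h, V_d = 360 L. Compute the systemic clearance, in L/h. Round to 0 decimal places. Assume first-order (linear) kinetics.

14 L/h

k = ln2 / t½ = 0.693147 / 17.5 = 0.03961 h⁻¹
CL = k × Vd = 0.03961 × 360 = 14.26 L/h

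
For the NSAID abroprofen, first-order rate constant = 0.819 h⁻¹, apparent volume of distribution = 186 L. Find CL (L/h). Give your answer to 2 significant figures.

CL = k × Vd = 0.819 × 186 = 152.3 L/h

150 L/h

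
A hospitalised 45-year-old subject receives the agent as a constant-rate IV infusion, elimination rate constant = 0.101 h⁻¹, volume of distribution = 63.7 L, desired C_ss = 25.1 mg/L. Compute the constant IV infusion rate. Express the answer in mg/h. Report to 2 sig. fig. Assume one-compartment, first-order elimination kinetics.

160 mg/h

CL = k × Vd = 0.1010 × 63.7 = 6.434 L/h
At steady state, infusion rate R₀ = Css × CL = 25.1 × 6.434 = 161.5 mg/h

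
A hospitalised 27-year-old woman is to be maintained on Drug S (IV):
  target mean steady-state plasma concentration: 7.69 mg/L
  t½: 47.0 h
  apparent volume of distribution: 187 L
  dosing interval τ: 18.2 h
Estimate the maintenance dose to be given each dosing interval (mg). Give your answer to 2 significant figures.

k = ln2 / t½ = 0.693147 / 47.0 = 0.01475 h⁻¹
CL = k × Vd = 0.01475 × 187 = 2.758 L/h
At steady state, Dose/τ = Css × CL.
Dose = Css × CL × τ = 7.69 × 2.758 × 18.2 = 386.0 mg

390 mg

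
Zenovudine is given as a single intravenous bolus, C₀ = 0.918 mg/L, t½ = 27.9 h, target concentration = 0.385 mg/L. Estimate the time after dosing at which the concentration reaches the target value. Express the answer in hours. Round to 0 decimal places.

35 h

k = ln2 / t½ = 0.693147 / 27.9 = 0.02484 h⁻¹
t = ln(C₀ / C) / k = ln(0.9180 / 0.385) / 0.02484
  = ln(2.384) / 0.02484 = 0.8688 / 0.02484 = 34.98 h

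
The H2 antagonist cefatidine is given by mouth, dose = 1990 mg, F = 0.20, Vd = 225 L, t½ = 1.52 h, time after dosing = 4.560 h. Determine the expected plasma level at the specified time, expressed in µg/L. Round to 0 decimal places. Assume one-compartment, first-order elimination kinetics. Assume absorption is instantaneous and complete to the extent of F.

221 µg/L

Amount reaching circulation = F × Dose = 0.20 × 1990 = 398.0 mg
C₀ = F·Dose / Vd = 398.0 / 225 = 1.769 mg/L
k = ln2 / t½ = 0.693147 / 1.52 = 0.4560 h⁻¹
t / t½ = 4.560 / 1.52 = 3 half-lives
C = C₀ × (1/2)^3 = 1.769 × 0.1250 = 0.2211 mg/L
Convert: 0.2211 mg/L × 1000 = 221.1 µg/L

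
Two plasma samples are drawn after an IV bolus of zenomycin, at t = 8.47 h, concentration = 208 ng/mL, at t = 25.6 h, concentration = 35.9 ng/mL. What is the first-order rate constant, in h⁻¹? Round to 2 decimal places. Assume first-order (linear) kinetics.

k = ln(C₁/C₂) / (t₂ − t₁) = ln(208/35.9) / (25.6 − 8.47)
  = 1.757 / 17.13 = 0.1026 h⁻¹

0.10 h⁻¹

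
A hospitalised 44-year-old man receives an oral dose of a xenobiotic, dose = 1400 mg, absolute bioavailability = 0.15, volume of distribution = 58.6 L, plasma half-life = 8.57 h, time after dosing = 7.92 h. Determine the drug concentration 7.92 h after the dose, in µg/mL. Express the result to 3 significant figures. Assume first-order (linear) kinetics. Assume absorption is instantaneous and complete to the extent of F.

Amount reaching circulation = F × Dose = 0.15 × 1400 = 210.0 mg
C₀ = F·Dose / Vd = 210.0 / 58.6 = 3.584 mg/L
k = ln2 / t½ = 0.693147 / 8.57 = 0.08088 h⁻¹
C = C₀ · e^(−k·t) = 3.584 × e^(−0.08088 × 7.92)
  = 3.584 × 0.5270 = 1.889 mg/L
(1.889 mg/L = 1.889 µg/mL)

1.89 µg/mL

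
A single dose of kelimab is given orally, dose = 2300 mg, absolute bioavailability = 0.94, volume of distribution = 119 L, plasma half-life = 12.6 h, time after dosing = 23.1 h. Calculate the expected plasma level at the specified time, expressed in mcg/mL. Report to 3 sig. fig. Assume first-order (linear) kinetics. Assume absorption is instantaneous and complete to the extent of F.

Amount reaching circulation = F × Dose = 0.94 × 2300 = 2162 mg
C₀ = F·Dose / Vd = 2162 / 119 = 18.17 mg/L
k = ln2 / t½ = 0.693147 / 12.6 = 0.05501 h⁻¹
C = C₀ · e^(−k·t) = 18.17 × e^(−0.05501 × 23.1)
  = 18.17 × 0.2806 = 5.099 mg/L
(5.099 mg/L = 5.099 mcg/mL)

5.10 mcg/mL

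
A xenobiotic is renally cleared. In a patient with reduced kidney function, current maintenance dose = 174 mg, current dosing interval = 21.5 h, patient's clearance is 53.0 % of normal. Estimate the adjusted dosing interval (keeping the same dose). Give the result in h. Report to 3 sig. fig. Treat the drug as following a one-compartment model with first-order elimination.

40.6 h

To keep the same average steady-state level, dosing rate must scale with clearance.
CL ratio = 53.0 / 100 = 0.5300
New interval (same dose) = 21.5 / 0.5300 = 40.57 h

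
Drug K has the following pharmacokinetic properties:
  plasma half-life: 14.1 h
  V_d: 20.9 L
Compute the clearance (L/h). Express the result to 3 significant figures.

1.03 L/h

k = ln2 / t½ = 0.693147 / 14.1 = 0.04916 h⁻¹
CL = k × Vd = 0.04916 × 20.9 = 1.027 L/h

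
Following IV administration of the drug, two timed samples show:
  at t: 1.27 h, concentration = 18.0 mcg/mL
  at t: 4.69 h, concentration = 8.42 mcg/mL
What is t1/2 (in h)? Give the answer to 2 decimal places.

k = ln(C₁/C₂) / (t₂ − t₁) = ln(18.0/8.42) / (4.69 − 1.27)
  = 0.7598 / 3.420 = 0.2222 h⁻¹
t½ = ln2 / k = 0.693147 / 0.2222 = 3.119 h

3.12 h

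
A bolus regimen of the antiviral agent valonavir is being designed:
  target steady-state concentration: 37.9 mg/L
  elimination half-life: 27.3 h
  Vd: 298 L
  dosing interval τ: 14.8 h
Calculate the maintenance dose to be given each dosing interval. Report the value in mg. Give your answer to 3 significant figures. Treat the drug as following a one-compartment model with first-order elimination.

4240 mg

k = ln2 / t½ = 0.693147 / 27.3 = 0.02539 h⁻¹
CL = k × Vd = 0.02539 × 298 = 7.566 L/h
At steady state, Dose/τ = Css × CL.
Dose = Css × CL × τ = 37.9 × 7.566 × 14.8 = 4244 mg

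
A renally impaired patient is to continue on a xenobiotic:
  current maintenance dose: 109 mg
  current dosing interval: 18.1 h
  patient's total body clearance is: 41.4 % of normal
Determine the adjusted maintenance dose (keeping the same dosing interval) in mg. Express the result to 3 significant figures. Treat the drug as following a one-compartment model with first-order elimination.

45.1 mg

To keep the same average steady-state level, dosing rate must scale with clearance.
CL ratio = 41.4 / 100 = 0.4140
New dose (same interval) = 109 × 0.4140 = 45.13 mg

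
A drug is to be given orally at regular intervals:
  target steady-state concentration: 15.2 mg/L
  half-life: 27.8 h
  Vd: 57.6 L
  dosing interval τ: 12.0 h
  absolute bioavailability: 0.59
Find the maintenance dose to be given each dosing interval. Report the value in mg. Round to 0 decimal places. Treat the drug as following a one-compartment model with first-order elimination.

k = ln2 / t½ = 0.693147 / 27.8 = 0.02493 h⁻¹
CL = k × Vd = 0.02493 × 57.6 = 1.436 L/h
At steady state, F × (Dose/τ) = Css × CL.
Dose = Css × CL × τ / F = 15.2 × 1.436 × 12.0 / 0.59 = 443.9 mg

444 mg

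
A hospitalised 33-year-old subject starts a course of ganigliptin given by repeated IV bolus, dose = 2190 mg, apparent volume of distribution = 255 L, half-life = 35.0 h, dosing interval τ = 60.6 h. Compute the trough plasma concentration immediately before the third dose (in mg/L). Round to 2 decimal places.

C₀ per dose = Dose / Vd = 2190 / 255 = 8.588 mg/L
k = ln2 / t½ = 0.693147 / 35.0 = 0.01980 h⁻¹
Fraction remaining after one interval: r = e^(−kτ) = e^(−0.01980 × 60.6) = 0.3012
Before dose 3, 2 doses have been given (aged 1τ, 2τ).
C_trough = C₀ × (r + r²) = 8.588 × (0.3012 + 0.09072) = 3.366 mg/L

3.37 mg/L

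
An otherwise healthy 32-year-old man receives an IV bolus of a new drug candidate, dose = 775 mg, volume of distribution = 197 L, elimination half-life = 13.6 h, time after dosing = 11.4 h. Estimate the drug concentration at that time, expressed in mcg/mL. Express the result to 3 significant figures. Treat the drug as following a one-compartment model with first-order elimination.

C₀ = Dose / Vd = 775.0 / 197 = 3.934 mg/L
k = ln2 / t½ = 0.693147 / 13.6 = 0.05097 h⁻¹
C = C₀ · e^(−k·t) = 3.934 × e^(−0.05097 × 11.4)
  = 3.934 × 0.5593 = 2.200 mg/L
(2.200 mg/L = 2.200 mcg/mL)

2.20 mcg/mL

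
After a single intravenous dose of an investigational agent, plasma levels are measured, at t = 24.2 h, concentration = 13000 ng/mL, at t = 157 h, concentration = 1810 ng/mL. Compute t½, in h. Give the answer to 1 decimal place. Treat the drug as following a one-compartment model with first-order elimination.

k = ln(C₁/C₂) / (t₂ − t₁) = ln(13000/1810) / (157 − 24.2)
  = 1.972 / 132.8 = 0.01485 h⁻¹
t½ = ln2 / k = 0.693147 / 0.01485 = 46.68 h

46.7 h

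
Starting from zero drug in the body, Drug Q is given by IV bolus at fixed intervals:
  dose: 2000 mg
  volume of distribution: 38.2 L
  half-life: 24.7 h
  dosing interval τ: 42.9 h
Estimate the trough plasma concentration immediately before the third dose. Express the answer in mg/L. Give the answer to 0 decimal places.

20 mg/L

C₀ per dose = Dose / Vd = 2000 / 38.2 = 52.36 mg/L
k = ln2 / t½ = 0.693147 / 24.7 = 0.02806 h⁻¹
Fraction remaining after one interval: r = e^(−kτ) = e^(−0.02806 × 42.9) = 0.3001
Before dose 3, 2 doses have been given (aged 1τ, 2τ).
C_trough = C₀ × (r + r²) = 52.36 × (0.3001 + 0.09006) = 20.43 mg/L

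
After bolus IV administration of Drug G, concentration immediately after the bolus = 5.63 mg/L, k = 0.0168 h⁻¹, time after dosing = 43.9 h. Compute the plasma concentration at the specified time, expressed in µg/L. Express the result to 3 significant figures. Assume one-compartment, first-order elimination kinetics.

C = C₀ · e^(−k·t) = 5.630 × e^(−0.01680 × 43.9)
  = 5.630 × 0.4783 = 2.693 mg/L
Convert: 2.693 mg/L × 1000 = 2693 µg/L

2690 µg/L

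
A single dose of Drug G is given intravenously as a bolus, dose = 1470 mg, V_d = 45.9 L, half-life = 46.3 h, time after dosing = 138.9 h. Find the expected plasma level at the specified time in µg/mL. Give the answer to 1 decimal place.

C₀ = Dose / Vd = 1470 / 45.9 = 32.03 mg/L
k = ln2 / t½ = 0.693147 / 46.3 = 0.01497 h⁻¹
t / t½ = 138.9 / 46.3 = 3 half-lives
C = C₀ × (1/2)^3 = 32.03 × 0.1250 = 4.004 mg/L
(4.004 mg/L = 4.004 µg/mL)

4.0 µg/mL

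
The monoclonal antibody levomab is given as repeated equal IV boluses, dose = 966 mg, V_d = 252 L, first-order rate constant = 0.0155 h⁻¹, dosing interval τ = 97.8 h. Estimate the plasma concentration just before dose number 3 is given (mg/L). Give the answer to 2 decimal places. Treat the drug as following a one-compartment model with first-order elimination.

C₀ per dose = Dose / Vd = 966 / 252 = 3.833 mg/L
Fraction remaining after one interval: r = e^(−kτ) = e^(−0.01550 × 97.8) = 0.2196
Before dose 3, 2 doses have been given (aged 1τ, 2τ).
C_trough = C₀ × (r + r²) = 3.833 × (0.2196 + 0.04822) = 1.027 mg/L

1.03 mg/L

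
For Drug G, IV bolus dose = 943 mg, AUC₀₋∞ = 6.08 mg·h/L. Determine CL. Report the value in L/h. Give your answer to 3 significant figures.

CL = Dose / AUC = 943 / 6.08 = 155.1 L/h

155 L/h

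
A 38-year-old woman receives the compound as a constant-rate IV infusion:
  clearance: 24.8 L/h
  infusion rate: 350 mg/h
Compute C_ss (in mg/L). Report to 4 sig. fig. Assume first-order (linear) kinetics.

14.11 mg/L

At steady state Css = R₀ / CL = 350 / 24.80 = 14.11 mg/L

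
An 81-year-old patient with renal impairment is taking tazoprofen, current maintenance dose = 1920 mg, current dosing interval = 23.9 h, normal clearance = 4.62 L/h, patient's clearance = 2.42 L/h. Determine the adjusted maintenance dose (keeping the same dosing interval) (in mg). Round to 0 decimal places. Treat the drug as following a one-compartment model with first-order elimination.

To keep the same average steady-state level, dosing rate must scale with clearance.
CL ratio = 2.42 / 4.62 = 0.5238
New dose (same interval) = 1920 × 0.5238 = 1006 mg

1006 mg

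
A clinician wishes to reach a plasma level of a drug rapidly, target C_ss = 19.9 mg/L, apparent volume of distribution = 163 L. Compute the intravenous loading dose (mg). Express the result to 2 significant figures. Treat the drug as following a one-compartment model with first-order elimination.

LD = Css × Vd = 19.9 × 163 = 3244 mg

3200 mg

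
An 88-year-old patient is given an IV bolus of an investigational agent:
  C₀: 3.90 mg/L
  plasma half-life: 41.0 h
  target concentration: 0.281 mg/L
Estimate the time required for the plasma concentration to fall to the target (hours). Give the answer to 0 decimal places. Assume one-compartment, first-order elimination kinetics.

156 h

k = ln2 / t½ = 0.693147 / 41.0 = 0.01691 h⁻¹
t = ln(C₀ / C) / k = ln(3.900 / 0.281) / 0.01691
  = ln(13.88) / 0.01691 = 2.630 / 0.01691 = 155.5 h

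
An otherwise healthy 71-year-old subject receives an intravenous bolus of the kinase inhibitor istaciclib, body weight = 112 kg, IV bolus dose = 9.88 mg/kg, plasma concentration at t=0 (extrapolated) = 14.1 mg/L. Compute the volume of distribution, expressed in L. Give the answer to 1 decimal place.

Dose = 9.88 × 112 = 1107 mg
Vd = Dose / C₀ = 1107 / 14.1 = 78.51 L

78.5 L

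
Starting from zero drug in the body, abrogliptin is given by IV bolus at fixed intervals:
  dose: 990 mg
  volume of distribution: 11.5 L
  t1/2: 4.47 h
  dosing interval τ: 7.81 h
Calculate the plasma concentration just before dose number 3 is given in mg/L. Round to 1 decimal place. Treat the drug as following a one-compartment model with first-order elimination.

C₀ per dose = Dose / Vd = 990 / 11.5 = 86.09 mg/L
k = ln2 / t½ = 0.693147 / 4.47 = 0.1551 h⁻¹
Fraction remaining after one interval: r = e^(−kτ) = e^(−0.1551 × 7.81) = 0.2978
Before dose 3, 2 doses have been given (aged 1τ, 2τ).
C_trough = C₀ × (r + r²) = 86.09 × (0.2978 + 0.08868) = 33.27 mg/L

33.3 mg/L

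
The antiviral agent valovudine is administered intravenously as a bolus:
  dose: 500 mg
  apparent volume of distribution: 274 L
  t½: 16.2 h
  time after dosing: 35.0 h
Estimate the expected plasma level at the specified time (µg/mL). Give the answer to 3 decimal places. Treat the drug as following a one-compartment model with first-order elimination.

C₀ = Dose / Vd = 500.0 / 274 = 1.825 mg/L
k = ln2 / t½ = 0.693147 / 16.2 = 0.04279 h⁻¹
C = C₀ · e^(−k·t) = 1.825 × e^(−0.04279 × 35.0)
  = 1.825 × 0.2237 = 0.4083 mg/L
(0.4083 mg/L = 0.4083 µg/mL)

0.408 µg/mL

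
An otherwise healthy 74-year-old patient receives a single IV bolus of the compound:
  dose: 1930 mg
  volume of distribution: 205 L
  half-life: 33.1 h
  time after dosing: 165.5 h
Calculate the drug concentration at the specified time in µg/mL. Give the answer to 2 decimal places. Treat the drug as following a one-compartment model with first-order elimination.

C₀ = Dose / Vd = 1930 / 205 = 9.415 mg/L
k = ln2 / t½ = 0.693147 / 33.1 = 0.02094 h⁻¹
t / t½ = 165.5 / 33.1 = 5 half-lives
C = C₀ × (1/2)^5 = 9.415 × 0.03125 = 0.2942 mg/L
(0.2942 mg/L = 0.2942 µg/mL)

0.29 µg/mL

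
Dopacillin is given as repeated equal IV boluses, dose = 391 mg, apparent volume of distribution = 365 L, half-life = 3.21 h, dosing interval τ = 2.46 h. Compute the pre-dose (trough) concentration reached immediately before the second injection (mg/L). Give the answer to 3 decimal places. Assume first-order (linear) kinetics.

0.630 mg/L

C₀ per dose = Dose / Vd = 391 / 365 = 1.071 mg/L
k = ln2 / t½ = 0.693147 / 3.21 = 0.2159 h⁻¹
Fraction remaining after one interval: r = e^(−kτ) = e^(−0.2159 × 2.46) = 0.5879
Before dose 2, 1 dose has been given (aged 1τ).
C_trough = C₀ × r = 1.071 × 0.5879 = 0.6296 mg/L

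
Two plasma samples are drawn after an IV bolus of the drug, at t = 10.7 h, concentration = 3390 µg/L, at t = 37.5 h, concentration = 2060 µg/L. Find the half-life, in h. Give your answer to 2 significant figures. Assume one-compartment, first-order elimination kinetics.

k = ln(C₁/C₂) / (t₂ − t₁) = ln(3390/2060) / (37.5 − 10.7)
  = 0.4981 / 26.80 = 0.01859 h⁻¹
t½ = ln2 / k = 0.693147 / 0.01859 = 37.29 h

37 h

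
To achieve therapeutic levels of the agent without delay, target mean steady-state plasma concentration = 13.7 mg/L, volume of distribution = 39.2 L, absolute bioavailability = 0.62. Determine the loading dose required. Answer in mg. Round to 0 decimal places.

866 mg

LD = Css × Vd / F = 13.7 × 39.2 / 0.62 = 866.2 mg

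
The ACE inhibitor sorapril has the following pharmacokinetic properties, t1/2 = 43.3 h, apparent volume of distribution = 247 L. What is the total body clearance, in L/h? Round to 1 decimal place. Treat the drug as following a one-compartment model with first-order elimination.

4.0 L/h

k = ln2 / t½ = 0.693147 / 43.3 = 0.01601 h⁻¹
CL = k × Vd = 0.01601 × 247 = 3.954 L/h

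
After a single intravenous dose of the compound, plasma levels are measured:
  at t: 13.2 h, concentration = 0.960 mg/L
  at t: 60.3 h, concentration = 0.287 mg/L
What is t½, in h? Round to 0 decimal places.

27 h

k = ln(C₁/C₂) / (t₂ − t₁) = ln(0.960/0.287) / (60.3 − 13.2)
  = 1.207 / 47.10 = 0.02563 h⁻¹
t½ = ln2 / k = 0.693147 / 0.02563 = 27.04 h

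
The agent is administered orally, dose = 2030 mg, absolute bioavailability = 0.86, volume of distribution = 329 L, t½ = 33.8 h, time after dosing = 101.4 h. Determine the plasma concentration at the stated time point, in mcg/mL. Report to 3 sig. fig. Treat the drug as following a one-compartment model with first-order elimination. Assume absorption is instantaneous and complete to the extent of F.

Amount reaching circulation = F × Dose = 0.86 × 2030 = 1746 mg
C₀ = F·Dose / Vd = 1746 / 329 = 5.307 mg/L
k = ln2 / t½ = 0.693147 / 33.8 = 0.02051 h⁻¹
t / t½ = 101.4 / 33.8 = 3 half-lives
C = C₀ × (1/2)^3 = 5.307 × 0.1250 = 0.6634 mg/L
(0.6634 mg/L = 0.6634 mcg/mL)

0.663 mcg/mL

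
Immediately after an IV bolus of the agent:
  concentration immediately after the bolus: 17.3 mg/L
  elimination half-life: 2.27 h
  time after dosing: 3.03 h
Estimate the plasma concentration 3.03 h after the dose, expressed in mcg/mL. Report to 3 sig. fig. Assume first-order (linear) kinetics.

6.86 mcg/mL

k = ln2 / t½ = 0.693147 / 2.27 = 0.3054 h⁻¹
C = C₀ · e^(−k·t) = 17.30 × e^(−0.3054 × 3.03)
  = 17.30 × 0.3964 = 6.858 mg/L
(6.858 mg/L = 6.858 mcg/mL)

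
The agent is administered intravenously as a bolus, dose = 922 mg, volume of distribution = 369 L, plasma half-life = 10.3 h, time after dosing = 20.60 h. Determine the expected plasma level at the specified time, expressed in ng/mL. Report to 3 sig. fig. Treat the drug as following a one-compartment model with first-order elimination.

625 ng/mL

C₀ = Dose / Vd = 922.0 / 369 = 2.499 mg/L
k = ln2 / t½ = 0.693147 / 10.3 = 0.06730 h⁻¹
t / t½ = 20.60 / 10.3 = 2 half-lives
C = C₀ × (1/2)^2 = 2.499 × 0.2500 = 0.6248 mg/L
Convert: 0.6248 mg/L × 1000 = 624.8 ng/mL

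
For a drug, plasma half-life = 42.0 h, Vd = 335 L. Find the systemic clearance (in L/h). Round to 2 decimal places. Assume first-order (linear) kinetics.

k = ln2 / t½ = 0.693147 / 42.0 = 0.01650 h⁻¹
CL = k × Vd = 0.01650 × 335 = 5.528 L/h

5.53 L/h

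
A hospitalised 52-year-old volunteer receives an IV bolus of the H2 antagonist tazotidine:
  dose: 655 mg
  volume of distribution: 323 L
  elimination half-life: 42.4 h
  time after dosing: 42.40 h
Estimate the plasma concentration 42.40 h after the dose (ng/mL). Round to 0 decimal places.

C₀ = Dose / Vd = 655.0 / 323 = 2.028 mg/L
k = ln2 / t½ = 0.693147 / 42.4 = 0.01635 h⁻¹
t / t½ = 42.40 / 42.4 = 1 half-lives
C = C₀ × (1/2)^1 = 2.028 × 0.5000 = 1.014 mg/L
Convert: 1.014 mg/L × 1000 = 1014 ng/mL

1014 ng/mL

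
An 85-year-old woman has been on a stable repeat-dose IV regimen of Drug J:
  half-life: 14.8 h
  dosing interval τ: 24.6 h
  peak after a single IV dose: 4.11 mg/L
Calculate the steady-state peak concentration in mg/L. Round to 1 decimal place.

k = ln2 / t½ = 0.693147 / 14.8 = 0.04683 h⁻¹
e^(−kτ) = e^(−0.04683 × 24.6) = 0.3160
Accumulation ratio R = 1 / (1 − e^(−kτ)) = 1 / (1 − 0.3160) = 1.462
Steady-state peak = C₀ × R = 4.11 × 1.462 = 6.009 mg/L

6.0 mg/L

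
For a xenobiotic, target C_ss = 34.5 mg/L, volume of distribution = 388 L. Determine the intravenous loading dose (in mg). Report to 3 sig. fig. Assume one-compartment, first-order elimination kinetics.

13400 mg

LD = Css × Vd = 34.5 × 388 = 13390 mg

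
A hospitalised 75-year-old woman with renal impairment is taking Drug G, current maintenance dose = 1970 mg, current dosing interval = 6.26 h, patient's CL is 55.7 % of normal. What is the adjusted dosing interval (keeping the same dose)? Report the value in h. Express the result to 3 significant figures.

11.2 h

To keep the same average steady-state level, dosing rate must scale with clearance.
CL ratio = 55.7 / 100 = 0.5570
New interval (same dose) = 6.26 / 0.5570 = 11.24 h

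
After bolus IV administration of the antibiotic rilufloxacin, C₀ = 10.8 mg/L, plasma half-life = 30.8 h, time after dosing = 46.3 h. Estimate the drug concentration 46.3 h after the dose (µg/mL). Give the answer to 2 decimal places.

3.81 µg/mL

k = ln2 / t½ = 0.693147 / 30.8 = 0.02250 h⁻¹
C = C₀ · e^(−k·t) = 10.80 × e^(−0.02250 × 46.3)
  = 10.80 × 0.3528 = 3.810 mg/L
(3.810 mg/L = 3.810 µg/mL)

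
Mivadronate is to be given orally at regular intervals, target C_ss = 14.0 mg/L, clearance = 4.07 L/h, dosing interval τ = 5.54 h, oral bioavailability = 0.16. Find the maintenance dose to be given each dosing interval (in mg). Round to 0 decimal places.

At steady state, F × (Dose/τ) = Css × CL.
Dose = Css × CL × τ / F = 14.0 × 4.070 × 5.54 / 0.16 = 1973 mg

1973 mg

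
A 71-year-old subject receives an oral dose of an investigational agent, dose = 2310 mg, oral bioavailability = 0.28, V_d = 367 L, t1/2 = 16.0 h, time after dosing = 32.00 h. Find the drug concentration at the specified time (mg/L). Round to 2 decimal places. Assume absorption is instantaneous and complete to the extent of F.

Amount reaching circulation = F × Dose = 0.28 × 2310 = 646.8 mg
C₀ = F·Dose / Vd = 646.8 / 367 = 1.762 mg/L
k = ln2 / t½ = 0.693147 / 16.0 = 0.04332 h⁻¹
t / t½ = 32.00 / 16.0 = 2 half-lives
C = C₀ × (1/2)^2 = 1.762 × 0.2500 = 0.4405 mg/L

0.44 mg/L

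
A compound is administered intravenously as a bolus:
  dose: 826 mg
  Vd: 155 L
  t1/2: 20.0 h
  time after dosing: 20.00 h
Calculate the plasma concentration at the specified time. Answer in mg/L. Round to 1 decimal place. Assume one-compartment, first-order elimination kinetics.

C₀ = Dose / Vd = 826.0 / 155 = 5.329 mg/L
k = ln2 / t½ = 0.693147 / 20.0 = 0.03466 h⁻¹
t / t½ = 20.00 / 20.0 = 1 half-lives
C = C₀ × (1/2)^1 = 5.329 × 0.5000 = 2.665 mg/L

2.7 mg/L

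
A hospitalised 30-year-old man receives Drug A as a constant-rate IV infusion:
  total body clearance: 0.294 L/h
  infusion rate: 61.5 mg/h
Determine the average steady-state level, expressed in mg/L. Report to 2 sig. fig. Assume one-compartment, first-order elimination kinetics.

At steady state Css = R₀ / CL = 61.5 / 0.2940 = 209.2 mg/L

210 mg/L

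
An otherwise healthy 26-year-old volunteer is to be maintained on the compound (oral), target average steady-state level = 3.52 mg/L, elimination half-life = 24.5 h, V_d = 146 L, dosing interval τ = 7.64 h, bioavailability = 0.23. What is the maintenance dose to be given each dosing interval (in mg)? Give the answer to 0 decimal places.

k = ln2 / t½ = 0.693147 / 24.5 = 0.02829 h⁻¹
CL = k × Vd = 0.02829 × 146 = 4.130 L/h
At steady state, F × (Dose/τ) = Css × CL.
Dose = Css × CL × τ / F = 3.52 × 4.130 × 7.64 / 0.23 = 482.9 mg

483 mg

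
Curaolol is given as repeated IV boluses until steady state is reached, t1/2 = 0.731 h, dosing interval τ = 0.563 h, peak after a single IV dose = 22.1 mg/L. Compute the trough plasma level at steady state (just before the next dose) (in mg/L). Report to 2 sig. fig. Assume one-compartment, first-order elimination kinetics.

31 mg/L

k = ln2 / t½ = 0.693147 / 0.731 = 0.9482 h⁻¹
e^(−kτ) = e^(−0.9482 × 0.563) = 0.5864
Accumulation ratio R = 1 / (1 − e^(−kτ)) = 1 / (1 − 0.5864) = 2.418
Steady-state trough = C₀ × R × e^(−kτ) = 22.1 × 2.418 × 0.5864 = 31.34 mg/L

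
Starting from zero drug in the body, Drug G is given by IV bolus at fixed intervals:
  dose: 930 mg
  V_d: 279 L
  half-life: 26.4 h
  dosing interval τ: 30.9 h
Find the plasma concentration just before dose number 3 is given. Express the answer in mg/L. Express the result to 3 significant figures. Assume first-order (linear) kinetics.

2.14 mg/L

C₀ per dose = Dose / Vd = 930 / 279 = 3.333 mg/L
k = ln2 / t½ = 0.693147 / 26.4 = 0.02626 h⁻¹
Fraction remaining after one interval: r = e^(−kτ) = e^(−0.02626 × 30.9) = 0.4442
Before dose 3, 2 doses have been given (aged 1τ, 2τ).
C_trough = C₀ × (r + r²) = 3.333 × (0.4442 + 0.1973) = 2.138 mg/L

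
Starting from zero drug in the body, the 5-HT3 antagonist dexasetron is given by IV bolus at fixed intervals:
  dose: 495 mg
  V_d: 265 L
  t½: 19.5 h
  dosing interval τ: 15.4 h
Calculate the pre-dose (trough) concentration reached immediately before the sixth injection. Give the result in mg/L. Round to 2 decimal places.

C₀ per dose = Dose / Vd = 495 / 265 = 1.868 mg/L
k = ln2 / t½ = 0.693147 / 19.5 = 0.03555 h⁻¹
Fraction remaining after one interval: r = e^(−kτ) = e^(−0.03555 × 15.4) = 0.5784
Before dose 6, 5 doses have been given (aged 1τ, 2τ, 3τ, 4τ, 5τ).
C_trough = C₀ × (r + r² + … + r^5) = C₀ × r(1−r^5)/(1−r)
        = 1.868 × 0.5784 × (1 − 0.06474) / (1 − 0.5784) = 2.397 mg/L

2.40 mg/L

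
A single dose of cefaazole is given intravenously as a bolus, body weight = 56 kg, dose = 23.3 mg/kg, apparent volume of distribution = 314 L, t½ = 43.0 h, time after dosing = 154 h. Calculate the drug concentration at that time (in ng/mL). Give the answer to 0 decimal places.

347 ng/mL

Total dose = 23.3 × 56 = 1305 mg
C₀ = Dose / Vd = 1305 / 314 = 4.156 mg/L
k = ln2 / t½ = 0.693147 / 43.0 = 0.01612 h⁻¹
C = C₀ · e^(−k·t) = 4.156 × e^(−0.01612 × 154)
  = 4.156 × 0.08354 = 0.3472 mg/L
Convert: 0.3472 mg/L × 1000 = 347.2 ng/mL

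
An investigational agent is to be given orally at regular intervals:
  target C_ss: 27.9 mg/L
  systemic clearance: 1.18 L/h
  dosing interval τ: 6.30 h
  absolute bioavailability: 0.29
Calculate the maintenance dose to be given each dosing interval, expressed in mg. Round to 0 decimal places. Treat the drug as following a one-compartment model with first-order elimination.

715 mg

At steady state, F × (Dose/τ) = Css × CL.
Dose = Css × CL × τ / F = 27.9 × 1.180 × 6.30 / 0.29 = 715.2 mg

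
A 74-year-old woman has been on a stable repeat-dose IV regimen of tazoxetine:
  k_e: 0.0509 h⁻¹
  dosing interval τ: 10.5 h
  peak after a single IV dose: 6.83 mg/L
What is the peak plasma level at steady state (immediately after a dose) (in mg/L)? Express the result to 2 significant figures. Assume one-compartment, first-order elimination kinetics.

16 mg/L

e^(−kτ) = e^(−0.05090 × 10.5) = 0.5860
Accumulation ratio R = 1 / (1 − e^(−kτ)) = 1 / (1 − 0.5860) = 2.415
Steady-state peak = C₀ × R = 6.83 × 2.415 = 16.49 mg/L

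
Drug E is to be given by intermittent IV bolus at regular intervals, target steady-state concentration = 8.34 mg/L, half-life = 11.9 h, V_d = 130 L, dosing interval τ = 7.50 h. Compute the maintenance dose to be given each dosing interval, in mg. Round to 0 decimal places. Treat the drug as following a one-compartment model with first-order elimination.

474 mg

k = ln2 / t½ = 0.693147 / 11.9 = 0.05825 h⁻¹
CL = k × Vd = 0.05825 × 130 = 7.573 L/h
At steady state, Dose/τ = Css × CL.
Dose = Css × CL × τ = 8.34 × 7.573 × 7.50 = 473.7 mg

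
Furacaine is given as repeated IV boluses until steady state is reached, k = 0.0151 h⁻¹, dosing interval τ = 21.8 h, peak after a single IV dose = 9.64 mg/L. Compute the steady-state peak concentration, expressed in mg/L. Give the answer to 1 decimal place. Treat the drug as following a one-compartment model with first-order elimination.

34.4 mg/L

e^(−kτ) = e^(−0.01510 × 21.8) = 0.7195
Accumulation ratio R = 1 / (1 − e^(−kτ)) = 1 / (1 − 0.7195) = 3.565
Steady-state peak = C₀ × R = 9.64 × 3.565 = 34.37 mg/L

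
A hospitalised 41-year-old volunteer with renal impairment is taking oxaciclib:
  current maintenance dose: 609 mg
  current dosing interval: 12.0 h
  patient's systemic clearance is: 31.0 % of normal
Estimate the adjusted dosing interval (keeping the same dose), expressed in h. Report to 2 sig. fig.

To keep the same average steady-state level, dosing rate must scale with clearance.
CL ratio = 31.0 / 100 = 0.3100
New interval (same dose) = 12.0 / 0.3100 = 38.71 h

39 h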